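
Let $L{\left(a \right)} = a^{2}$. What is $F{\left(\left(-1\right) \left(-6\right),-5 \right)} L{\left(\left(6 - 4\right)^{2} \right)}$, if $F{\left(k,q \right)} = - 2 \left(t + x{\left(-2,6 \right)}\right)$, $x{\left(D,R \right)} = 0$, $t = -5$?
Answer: $160$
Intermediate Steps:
$F{\left(k,q \right)} = 10$ ($F{\left(k,q \right)} = - 2 \left(-5 + 0\right) = \left(-2\right) \left(-5\right) = 10$)
$F{\left(\left(-1\right) \left(-6\right),-5 \right)} L{\left(\left(6 - 4\right)^{2} \right)} = 10 \left(\left(6 - 4\right)^{2}\right)^{2} = 10 \left(2^{2}\right)^{2} = 10 \cdot 4^{2} = 10 \cdot 16 = 160$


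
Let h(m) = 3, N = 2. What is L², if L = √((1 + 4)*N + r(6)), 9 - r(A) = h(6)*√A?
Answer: 19 - 3*√6 ≈ 11.652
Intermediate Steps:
r(A) = 9 - 3*√A
L = √(19 - 3*√6) (L = √((1 + 4)*2 + (9 - 3*√6)) = √(5*2 + (9 - 3*√6)) = √(10 + (9 - 3*√6)) = √(19 - 3*√6) ≈ 3.4134)
L² = (√(19 - 3*√6))² = 19 - 3*√6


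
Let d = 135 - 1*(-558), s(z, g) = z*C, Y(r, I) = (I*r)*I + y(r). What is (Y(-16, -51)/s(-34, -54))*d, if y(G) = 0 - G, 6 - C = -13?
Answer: 14414400/323 ≈ 44627.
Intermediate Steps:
C = 19 (C = 6 - 1*(-13) = 6 + 13 = 19)
y(G) = -G
Y(r, I) = -r + r*I² (Y(r, I) = (I*r)*I - r = r*I² - r = -r + r*I²)
s(z, g) = 19*z (s(z, g) = z*19 = 19*z)
d = 693 (d = 135 + 558 = 693)
(Y(-16, -51)/s(-34, -54))*d = ((-16*(-1 + (-51)²))/((19*(-34))))*693 = (-16*(-1 + 2601)/(-646))*693 = (-16*2600*(-1/646))*693 = -41600*(-1/646)*693 = (20800/323)*693 = 14414400/323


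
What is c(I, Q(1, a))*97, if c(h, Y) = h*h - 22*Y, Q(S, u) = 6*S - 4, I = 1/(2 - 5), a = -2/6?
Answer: -38315/9 ≈ -4257.2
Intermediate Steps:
a = -⅓ (a = -2*⅙ = -⅓ ≈ -0.33333)
I = -⅓ (I = 1/(-3) = -⅓ ≈ -0.33333)
Q(S, u) = -4 + 6*S
c(h, Y) = h² - 22*Y
c(I, Q(1, a))*97 = ((-⅓)² - 22*(-4 + 6*1))*97 = (⅑ - 22*(-4 + 6))*97 = (⅑ - 22*2)*97 = (⅑ - 44)*97 = -395/9*97 = -38315/9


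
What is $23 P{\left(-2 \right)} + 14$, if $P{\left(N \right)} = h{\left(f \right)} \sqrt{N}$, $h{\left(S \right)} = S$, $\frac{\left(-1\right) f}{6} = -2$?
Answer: $14 + 276 i \sqrt{2} \approx 14.0 + 390.32 i$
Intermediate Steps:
$f = 12$ ($f = \left(-6\right) \left(-2\right) = 12$)
$P{\left(N \right)} = 12 \sqrt{N}$
$23 P{\left(-2 \right)} + 14 = 23 \cdot 12 \sqrt{-2} + 14 = 23 \cdot 12 i \sqrt{2} + 14 = 276 i \sqrt{2} + 14 = 14 + 276 i \sqrt{2}$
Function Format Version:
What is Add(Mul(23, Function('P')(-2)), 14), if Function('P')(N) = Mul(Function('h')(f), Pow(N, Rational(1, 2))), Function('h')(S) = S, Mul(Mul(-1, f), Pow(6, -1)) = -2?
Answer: Add(14, Mul(276, I, Pow(2, Rational(1, 2)))) ≈ Add(14.000, Mul(390.32, I))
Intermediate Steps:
f = 12 (f = Mul(-6, -2) = 12)
Function('P')(N) = Mul(12, Pow(N, Rational(1, 2)))
Add(Mul(23, Function('P')(-2)), 14) = Add(Mul(23, Mul(12, Pow(-2, Rational(1, 2)))), 14) = Add(Mul(23, Mul(12, Mul(I, Pow(2, Rational(1, 2))))), 14) = Add(Mul(23, Mul(12, I, Pow(2, Rational(1, 2)))), 14) = Add(Mul(276, I, Pow(2, Rational(1, 2))), 14) = Add(14, Mul(276, I, Pow(2, Rational(1, 2))))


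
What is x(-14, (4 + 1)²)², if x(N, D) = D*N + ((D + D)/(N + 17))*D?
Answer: 40000/9 ≈ 4444.4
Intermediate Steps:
x(N, D) = D*N + 2*D²/(17 + N) (x(N, D) = D*N + ((2*D)/(17 + N))*D = D*N + (2*D/(17 + N))*D = D*N + 2*D²/(17 + N))
x(-14, (4 + 1)²)² = ((4 + 1)²*((-14)² + 2*(4 + 1)² + 17*(-14))/(17 - 14))² = (5²*(196 + 2*5² - 238)/3)² = (25*(⅓)*(196 + 2*25 - 238))² = (25*(⅓)*(196 + 50 - 238))² = (25*(⅓)*8)² = (200/3)² = 40000/9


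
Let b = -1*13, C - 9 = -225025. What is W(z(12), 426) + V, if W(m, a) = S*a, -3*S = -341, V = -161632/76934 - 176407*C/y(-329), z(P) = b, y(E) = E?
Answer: -218044514876746/1807949 ≈ -1.2060e+8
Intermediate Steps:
C = -225016 (C = 9 - 225025 = -225016)
b = -13
z(P) = -13
V = -218132059383224/1807949 (V = -161632/76934 - 176407/((-329/(-225016))) = -161632*1/76934 - 176407/((-329*(-1/225016))) = -80816/38467 - 176407/329/225016 = -80816/38467 - 176407*225016/329 = -80816/38467 - 5670628216/47 = -218132059383224/1807949 ≈ -1.2065e+8)
S = 341/3 (S = -⅓*(-341) = 341/3 ≈ 113.67)
W(m, a) = 341*a/3
W(z(12), 426) + V = (341/3)*426 - 218132059383224/1807949 = 48422 - 218132059383224/1807949 = -218044514876746/1807949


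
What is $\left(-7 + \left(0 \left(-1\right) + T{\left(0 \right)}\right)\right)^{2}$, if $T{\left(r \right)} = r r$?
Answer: $49$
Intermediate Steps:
$T{\left(r \right)} = r^{2}$
$\left(-7 + \left(0 \left(-1\right) + T{\left(0 \right)}\right)\right)^{2} = \left(-7 + \left(0 \left(-1\right) + 0^{2}\right)\right)^{2} = \left(-7 + \left(0 + 0\right)\right)^{2} = \left(-7 + 0\right)^{2} = \left(-7\right)^{2} = 49$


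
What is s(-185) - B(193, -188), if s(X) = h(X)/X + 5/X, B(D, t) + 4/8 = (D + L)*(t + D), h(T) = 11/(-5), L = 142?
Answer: -3097853/1850 ≈ -1674.5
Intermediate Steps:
h(T) = -11/5 (h(T) = 11*(-⅕) = -11/5)
B(D, t) = -½ + (142 + D)*(D + t) (B(D, t) = -½ + (D + 142)*(t + D) = -½ + (142 + D)*(D + t))
s(X) = 14/(5*X) (s(X) = -11/(5*X) + 5/X = 14/(5*X))
s(-185) - B(193, -188) = (14/5)/(-185) - (-½ + 193² + 142*193 + 142*(-188) + 193*(-188)) = (14/5)*(-1/185) - (-½ + 37249 + 27406 - 26696 - 36284) = -14/925 - 1*3349/2 = -14/925 - 3349/2 = -3097853/1850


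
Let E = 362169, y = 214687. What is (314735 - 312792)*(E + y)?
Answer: 1120831208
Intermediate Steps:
(314735 - 312792)*(E + y) = (314735 - 312792)*(362169 + 214687) = 1943*576856 = 1120831208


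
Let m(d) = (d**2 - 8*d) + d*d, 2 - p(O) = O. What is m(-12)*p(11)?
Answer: -3456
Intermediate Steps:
p(O) = 2 - O
m(d) = -8*d + 2*d**2 (m(d) = (d**2 - 8*d) + d**2 = -8*d + 2*d**2)
m(-12)*p(11) = (2*(-12)*(-4 - 12))*(2 - 1*11) = (2*(-12)*(-16))*(2 - 11) = 384*(-9) = -3456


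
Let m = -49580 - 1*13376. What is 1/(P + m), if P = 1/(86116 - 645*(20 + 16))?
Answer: -62896/3959680575 ≈ -1.5884e-5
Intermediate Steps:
m = -62956 (m = -49580 - 13376 = -62956)
P = 1/62896 (P = 1/(86116 - 645*36) = 1/(86116 - 23220) = 1/62896 ≈ 1.5899e-5)
1/(P + m) = 1/(1/62896 - 62956) = 1/(-3959680575/62896) = -62896/3959680575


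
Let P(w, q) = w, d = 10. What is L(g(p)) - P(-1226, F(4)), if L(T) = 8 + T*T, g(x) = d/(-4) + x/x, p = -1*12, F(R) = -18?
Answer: 4945/4 ≈ 1236.3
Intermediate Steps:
p = -12
g(x) = -3/2 (g(x) = 10/(-4) + x/x = 10*(-1/4) + 1 = -5/2 + 1 = -3/2)
L(T) = 8 + T**2
L(g(p)) - P(-1226, F(4)) = (8 + (-3/2)**2) - 1*(-1226) = (8 + 9/4) + 1226 = 41/4 + 1226 = 4945/4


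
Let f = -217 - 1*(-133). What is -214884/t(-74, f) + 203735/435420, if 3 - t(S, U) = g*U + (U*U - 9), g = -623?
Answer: 110064334/26930727 ≈ 4.0869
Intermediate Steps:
f = -84 (f = -217 + 133 = -84)
t(S, U) = 12 - U² + 623*U (t(S, U) = 3 - (-623*U + (U*U - 9)) = 3 - (-623*U + (U² - 9)) = 3 - (-623*U + (-9 + U²)) = 3 - (-9 + U² - 623*U) = 3 + (9 - U² + 623*U) = 12 - U² + 623*U)
-214884/t(-74, f) + 203735/435420 = -214884/(12 - 1*(-84)² + 623*(-84)) + 203735/435420 = -214884/(12 - 1*7056 - 52332) + 203735*(1/435420) = -214884/(12 - 7056 - 52332) + 40747/87084 = -214884/(-59376) + 40747/87084 = -214884*(-1/59376) + 40747/87084 = 17907/4948 + 40747/87084 = 110064334/26930727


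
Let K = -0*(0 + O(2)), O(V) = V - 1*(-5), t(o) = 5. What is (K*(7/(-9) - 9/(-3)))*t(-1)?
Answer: 0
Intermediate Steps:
O(V) = 5 + V (O(V) = V + 5 = 5 + V)
K = 0 (K = -0*(0 + (5 + 2)) = -0*(0 + 7) = -0*7 = -5*0 = 0)
(K*(7/(-9) - 9/(-3)))*t(-1) = (0*(7/(-9) - 9/(-3)))*5 = (0*(7*(-1/9) - 9*(-1/3)))*5 = (0*(-7/9 + 3))*5 = (0*(20/9))*5 = 0*5 = 0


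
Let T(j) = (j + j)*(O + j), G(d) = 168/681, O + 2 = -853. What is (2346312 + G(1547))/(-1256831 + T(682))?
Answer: -532612880/338866281 ≈ -1.5717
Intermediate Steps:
O = -855 (O = -2 - 853 = -855)
G(d) = 56/227 (G(d) = 168*(1/681) = 56/227)
T(j) = 2*j*(-855 + j) (T(j) = (j + j)*(-855 + j) = (2*j)*(-855 + j) = 2*j*(-855 + j))
(2346312 + G(1547))/(-1256831 + T(682)) = (2346312 + 56/227)/(-1256831 + 2*682*(-855 + 682)) = 532612880/(227*(-1256831 + 2*682*(-173))) = 532612880/(227*(-1256831 - 235972)) = (532612880/227)/(-1492803) = (532612880/227)*(-1/1492803) = -532612880/338866281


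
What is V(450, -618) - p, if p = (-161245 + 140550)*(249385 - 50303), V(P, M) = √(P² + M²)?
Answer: 4120001990 + 6*√16234 ≈ 4.1200e+9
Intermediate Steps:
V(P, M) = √(M² + P²)
p = -4120001990 (p = -20695*199082 = -4120001990)
V(450, -618) - p = √((-618)² + 450²) - 1*(-4120001990) = √(381924 + 202500) + 4120001990 = √584424 + 4120001990 = 6*√16234 + 4120001990 = 4120001990 + 6*√16234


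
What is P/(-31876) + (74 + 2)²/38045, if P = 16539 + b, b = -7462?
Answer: -161218689/1212722420 ≈ -0.13294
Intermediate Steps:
P = 9077 (P = 16539 - 7462 = 9077)
P/(-31876) + (74 + 2)²/38045 = 9077/(-31876) + (74 + 2)²/38045 = 9077*(-1/31876) + 76²*(1/38045) = -9077/31876 + 5776*(1/38045) = -9077/31876 + 5776/38045 = -161218689/1212722420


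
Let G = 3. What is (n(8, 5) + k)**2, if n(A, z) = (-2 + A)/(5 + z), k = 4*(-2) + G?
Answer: 484/25 ≈ 19.360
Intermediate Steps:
k = -5 (k = 4*(-2) + 3 = -8 + 3 = -5)
n(A, z) = (-2 + A)/(5 + z)
(n(8, 5) + k)**2 = ((-2 + 8)/(5 + 5) - 5)**2 = (6/10 - 5)**2 = ((1/10)*6 - 5)**2 = (3/5 - 5)**2 = (-22/5)**2 = 484/25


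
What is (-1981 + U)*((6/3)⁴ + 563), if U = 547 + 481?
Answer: -551787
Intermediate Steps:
U = 1028
(-1981 + U)*((6/3)⁴ + 563) = (-1981 + 1028)*((6/3)⁴ + 563) = -953*((6*(⅓))⁴ + 563) = -953*(2⁴ + 563) = -953*(16 + 563) = -953*579 = -551787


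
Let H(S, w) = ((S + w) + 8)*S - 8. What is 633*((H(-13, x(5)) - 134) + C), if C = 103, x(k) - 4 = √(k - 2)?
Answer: -16458 - 8229*√3 ≈ -30711.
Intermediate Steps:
x(k) = 4 + √(-2 + k) (x(k) = 4 + √(k - 2) = 4 + √(-2 + k))
H(S, w) = -8 + S*(8 + S + w) (H(S, w) = (8 + S + w)*S - 8 = S*(8 + S + w) - 8 = -8 + S*(8 + S + w))
633*((H(-13, x(5)) - 134) + C) = 633*(((-8 + (-13)² + 8*(-13) - 13*(4 + √(-2 + 5))) - 134) + 103) = 633*(((-8 + 169 - 104 - 13*(4 + √3)) - 134) + 103) = 633*(((-8 + 169 - 104 + (-52 - 13*√3)) - 134) + 103) = 633*(((5 - 13*√3) - 134) + 103) = 633*((-129 - 13*√3) + 103) = 633*(-26 - 13*√3) = -16458 - 8229*√3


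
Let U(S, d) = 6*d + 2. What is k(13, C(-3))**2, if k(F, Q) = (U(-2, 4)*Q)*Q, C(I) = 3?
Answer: 54756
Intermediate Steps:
U(S, d) = 2 + 6*d
k(F, Q) = 26*Q**2 (k(F, Q) = ((2 + 6*4)*Q)*Q = ((2 + 24)*Q)*Q = (26*Q)*Q = 26*Q**2)
k(13, C(-3))**2 = (26*3**2)**2 = (26*9)**2 = 234**2 = 54756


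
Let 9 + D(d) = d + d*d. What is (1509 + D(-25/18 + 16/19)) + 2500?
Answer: 467827015/116964 ≈ 3999.8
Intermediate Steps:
D(d) = -9 + d + d**2 (D(d) = -9 + (d + d*d) = -9 + (d + d**2) = -9 + d + d**2)
(1509 + D(-25/18 + 16/19)) + 2500 = (1509 + (-9 + (-25/18 + 16/19) + (-25/18 + 16/19)**2)) + 2500 = (1509 + (-9 - 187/342 + (-187/342)**2)) + 2500 = (1509 + (-9 - 187/342 + 34969/116964)) + 2500 = (1509 - 1081661/116964) + 2500 = 175417015/116964 + 2500 = 467827015/116964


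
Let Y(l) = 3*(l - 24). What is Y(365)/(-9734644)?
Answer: -1023/9734644 ≈ -0.00010509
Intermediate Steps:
Y(l) = -72 + 3*l (Y(l) = 3*(-24 + l) = -72 + 3*l)
Y(365)/(-9734644) = (-72 + 3*365)/(-9734644) = (-72 + 1095)*(-1/9734644) = 1023*(-1/9734644) = -1023/9734644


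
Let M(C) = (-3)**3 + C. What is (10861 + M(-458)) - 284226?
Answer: -273850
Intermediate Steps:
M(C) = -27 + C
(10861 + M(-458)) - 284226 = (10861 + (-27 - 458)) - 284226 = (10861 - 485) - 284226 = 10376 - 284226 = -273850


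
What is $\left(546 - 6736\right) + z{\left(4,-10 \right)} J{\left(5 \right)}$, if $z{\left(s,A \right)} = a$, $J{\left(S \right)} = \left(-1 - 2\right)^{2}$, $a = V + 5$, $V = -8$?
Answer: $-6217$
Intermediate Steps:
$a = -3$ ($a = -8 + 5 = -3$)
$J{\left(S \right)} = 9$ ($J{\left(S \right)} = \left(-3\right)^{2} = 9$)
$z{\left(s,A \right)} = -3$
$\left(546 - 6736\right) + z{\left(4,-10 \right)} J{\left(5 \right)} = \left(546 - 6736\right) - 27 = -6190 - 27 = -6217$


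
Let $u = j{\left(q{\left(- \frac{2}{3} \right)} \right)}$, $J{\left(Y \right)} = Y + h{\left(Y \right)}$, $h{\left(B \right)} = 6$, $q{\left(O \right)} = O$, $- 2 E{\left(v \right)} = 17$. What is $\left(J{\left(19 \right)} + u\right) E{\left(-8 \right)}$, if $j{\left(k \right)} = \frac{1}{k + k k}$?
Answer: $- \frac{697}{4} \approx -174.25$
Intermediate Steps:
$E{\left(v \right)} = - \frac{17}{2}$ ($E{\left(v \right)} = \left(- \frac{1}{2}\right) 17 = - \frac{17}{2}$)
$j{\left(k \right)} = \frac{1}{k + k^{2}}$
$J{\left(Y \right)} = 6 + Y$ ($J{\left(Y \right)} = Y + 6 = 6 + Y$)
$u = - \frac{9}{2}$ ($u = \frac{1}{- \frac{2}{3} \left(1 - \frac{2}{3}\right)} = \frac{1}{\left(-2\right) \frac{1}{3} \left(1 - \frac{2}{3}\right)} = \frac{1}{\left(- \frac{2}{3}\right) \left(1 - \frac{2}{3}\right)} = - \frac{3 \frac{1}{\frac{1}{3}}}{2} = \left(- \frac{3}{2}\right) 3 = - \frac{9}{2} \approx -4.5$)
$\left(J{\left(19 \right)} + u\right) E{\left(-8 \right)} = \left(\left(6 + 19\right) - \frac{9}{2}\right) \left(- \frac{17}{2}\right) = \left(25 - \frac{9}{2}\right) \left(- \frac{17}{2}\right) = \frac{41}{2} \left(- \frac{17}{2}\right) = - \frac{697}{4}$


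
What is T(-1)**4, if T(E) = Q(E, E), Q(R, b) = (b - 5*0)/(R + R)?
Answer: 1/16 ≈ 0.062500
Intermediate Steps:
Q(R, b) = b/(2*R) (Q(R, b) = (b + 0)/((2*R)) = b*(1/(2*R)) = b/(2*R))
T(E) = 1/2 (T(E) = E/(2*E) = 1/2)
T(-1)**4 = (1/2)**4 = 1/16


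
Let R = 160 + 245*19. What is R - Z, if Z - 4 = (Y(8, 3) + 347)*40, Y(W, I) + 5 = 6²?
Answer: -10309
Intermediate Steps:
Y(W, I) = 31 (Y(W, I) = -5 + 6² = -5 + 36 = 31)
R = 4815 (R = 160 + 4655 = 4815)
Z = 15124 (Z = 4 + (31 + 347)*40 = 4 + 378*40 = 4 + 15120 = 15124)
R - Z = 4815 - 1*15124 = 4815 - 15124 = -10309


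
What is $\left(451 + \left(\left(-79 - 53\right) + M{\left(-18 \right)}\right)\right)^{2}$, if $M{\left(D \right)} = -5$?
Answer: $98596$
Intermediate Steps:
$\left(451 + \left(\left(-79 - 53\right) + M{\left(-18 \right)}\right)\right)^{2} = \left(451 - 137\right)^{2} = 314^{2} = 98596$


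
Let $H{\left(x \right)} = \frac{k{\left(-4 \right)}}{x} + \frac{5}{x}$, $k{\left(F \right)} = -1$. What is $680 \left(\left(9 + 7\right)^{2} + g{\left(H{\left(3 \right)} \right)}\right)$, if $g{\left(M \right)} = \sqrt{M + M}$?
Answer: $174080 + \frac{1360 \sqrt{6}}{3} \approx 1.7519 \cdot 10^{5}$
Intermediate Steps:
$H{\left(x \right)} = \frac{4}{x}$ ($H{\left(x \right)} = - \frac{1}{x} + \frac{5}{x} = \frac{4}{x}$)
$g{\left(M \right)} = \sqrt{2} \sqrt{M}$ ($g{\left(M \right)} = \sqrt{2 M} = \sqrt{2} \sqrt{M}$)
$680 \left(\left(9 + 7\right)^{2} + g{\left(H{\left(3 \right)} \right)}\right) = 680 \left(\left(9 + 7\right)^{2} + \sqrt{2} \sqrt{\frac{4}{3}}\right) = 680 \left(16^{2} + \sqrt{2} \sqrt{4 \cdot \frac{1}{3}}\right) = 680 \left(256 + \sqrt{2} \sqrt{\frac{4}{3}}\right) = 680 \left(256 + \sqrt{2} \frac{2 \sqrt{3}}{3}\right) = 680 \left(256 + \frac{2 \sqrt{6}}{3}\right) = 174080 + \frac{1360 \sqrt{6}}{3}$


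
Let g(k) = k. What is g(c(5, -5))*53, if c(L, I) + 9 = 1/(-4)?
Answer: -1961/4 ≈ -490.25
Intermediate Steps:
c(L, I) = -37/4 (c(L, I) = -9 + 1/(-4) = -9 - 1/4 = -37/4)
g(c(5, -5))*53 = -37/4*53 = -1961/4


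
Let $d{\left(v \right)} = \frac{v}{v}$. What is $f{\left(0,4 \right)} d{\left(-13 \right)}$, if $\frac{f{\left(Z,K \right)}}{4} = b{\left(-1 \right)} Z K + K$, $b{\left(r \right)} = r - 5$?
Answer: $16$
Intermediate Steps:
$b{\left(r \right)} = -5 + r$ ($b{\left(r \right)} = r - 5 = -5 + r$)
$f{\left(Z,K \right)} = 4 K - 24 K Z$ ($f{\left(Z,K \right)} = 4 \left(\left(-5 - 1\right) Z K + K\right) = 4 \left(- 6 Z K + K\right) = 4 \left(- 6 K Z + K\right) = 4 \left(K - 6 K Z\right) = 4 K - 24 K Z$)
$d{\left(v \right)} = 1$
$f{\left(0,4 \right)} d{\left(-13 \right)} = 4 \cdot 4 \left(1 - 0\right) 1 = 4 \cdot 4 \left(1 + 0\right) 1 = 4 \cdot 4 \cdot 1 \cdot 1 = 16 \cdot 1 = 16$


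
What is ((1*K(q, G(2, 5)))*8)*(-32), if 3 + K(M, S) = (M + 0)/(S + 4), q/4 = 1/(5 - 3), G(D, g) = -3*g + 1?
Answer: 4096/5 ≈ 819.20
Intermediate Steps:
G(D, g) = 1 - 3*g
q = 2 (q = 4/(5 - 3) = 4/2 = 4*(1/2) = 2)
K(M, S) = -3 + M/(4 + S) (K(M, S) = -3 + (M + 0)/(S + 4) = -3 + M/(4 + S))
((1*K(q, G(2, 5)))*8)*(-32) = ((1*((-12 + 2 - 3*(1 - 3*5))/(4 + (1 - 3*5))))*8)*(-32) = ((1*((-12 + 2 - 3*(1 - 15))/(4 + (1 - 15))))*8)*(-32) = ((1*((-12 + 2 - 3*(-14))/(4 - 14)))*8)*(-32) = ((1*((-12 + 2 + 42)/(-10)))*8)*(-32) = ((1*(-1/10*32))*8)*(-32) = ((1*(-16/5))*8)*(-32) = -16/5*8*(-32) = -128/5*(-32) = 4096/5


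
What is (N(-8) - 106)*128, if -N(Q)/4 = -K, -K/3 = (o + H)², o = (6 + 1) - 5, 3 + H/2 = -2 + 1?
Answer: -68864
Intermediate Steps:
H = -8 (H = -6 + 2*(-2 + 1) = -6 + 2*(-1) = -6 - 2 = -8)
o = 2 (o = 7 - 5 = 2)
K = -108 (K = -3*(2 - 8)² = -3*(-6)² = -3*36 = -108)
N(Q) = -432 (N(Q) = -(-4)*(-108) = -4*108 = -432)
(N(-8) - 106)*128 = (-432 - 106)*128 = -538*128 = -68864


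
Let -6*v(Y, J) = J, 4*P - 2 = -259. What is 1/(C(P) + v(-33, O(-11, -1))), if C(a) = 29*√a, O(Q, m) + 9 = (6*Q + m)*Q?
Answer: -4368/2475217 - 522*I*√257/2475217 ≈ -0.0017647 - 0.0033808*I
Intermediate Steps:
O(Q, m) = -9 + Q*(m + 6*Q) (O(Q, m) = -9 + (6*Q + m)*Q = -9 + (m + 6*Q)*Q = -9 + Q*(m + 6*Q))
P = -257/4 (P = ½ + (¼)*(-259) = ½ - 259/4 = -257/4 ≈ -64.250)
v(Y, J) = -J/6
1/(C(P) + v(-33, O(-11, -1))) = 1/(29*√(-257/4) - (-9 + 6*(-11)² - 11*(-1))/6) = 1/(29*(I*√257/2) - (-9 + 6*121 + 11)/6) = 1/(29*I*√257/2 - (-9 + 726 + 11)/6) = 1/(29*I*√257/2 - ⅙*728) = 1/(29*I*√257/2 - 364/3) = 1/(-364/3 + 29*I*√257/2)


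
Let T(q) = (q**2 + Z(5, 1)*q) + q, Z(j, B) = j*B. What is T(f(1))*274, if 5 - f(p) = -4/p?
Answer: 36990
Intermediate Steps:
f(p) = 5 + 4/p (f(p) = 5 - (-4)/p = 5 + 4/p)
Z(j, B) = B*j
T(q) = q**2 + 6*q (T(q) = (q**2 + (1*5)*q) + q = (q**2 + 5*q) + q = q**2 + 6*q)
T(f(1))*274 = ((5 + 4/1)*(6 + (5 + 4/1)))*274 = ((5 + 4*1)*(6 + (5 + 4*1)))*274 = ((5 + 4)*(6 + (5 + 4)))*274 = (9*(6 + 9))*274 = (9*15)*274 = 135*274 = 36990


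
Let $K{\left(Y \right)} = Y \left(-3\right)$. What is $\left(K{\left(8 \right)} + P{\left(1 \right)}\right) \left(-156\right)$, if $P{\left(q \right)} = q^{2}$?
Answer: $3588$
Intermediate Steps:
$K{\left(Y \right)} = - 3 Y$
$\left(K{\left(8 \right)} + P{\left(1 \right)}\right) \left(-156\right) = \left(\left(-3\right) 8 + 1^{2}\right) \left(-156\right) = \left(-24 + 1\right) \left(-156\right) = \left(-23\right) \left(-156\right) = 3588$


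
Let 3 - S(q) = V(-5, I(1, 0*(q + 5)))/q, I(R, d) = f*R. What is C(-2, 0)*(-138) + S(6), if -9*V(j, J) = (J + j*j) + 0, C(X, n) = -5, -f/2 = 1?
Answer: 37445/54 ≈ 693.43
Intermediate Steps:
f = -2 (f = -2*1 = -2)
I(R, d) = -2*R
V(j, J) = -J/9 - j**2/9 (V(j, J) = -((J + j*j) + 0)/9 = -((J + j**2) + 0)/9 = -(J + j**2)/9 = -J/9 - j**2/9)
S(q) = 3 + 23/(9*q) (S(q) = 3 - (-(-2)/9 - 1/9*(-5)**2)/q = 3 - (-1/9*(-2) - 1/9*25)/q = 3 - (2/9 - 25/9)/q = 3 - (-23)/(9*q) = 3 + 23/(9*q))
C(-2, 0)*(-138) + S(6) = -5*(-138) + (3 + (23/9)/6) = 690 + (3 + (23/9)*(1/6)) = 690 + (3 + 23/54) = 690 + 185/54 = 37445/54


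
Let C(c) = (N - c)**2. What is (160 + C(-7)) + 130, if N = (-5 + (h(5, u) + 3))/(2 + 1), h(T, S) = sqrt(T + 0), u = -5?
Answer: 992/3 + 38*sqrt(5)/9 ≈ 340.11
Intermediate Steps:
h(T, S) = sqrt(T)
N = -2/3 + sqrt(5)/3 (N = (-5 + (sqrt(5) + 3))/(2 + 1) = (-5 + (3 + sqrt(5)))/3 = (-2 + sqrt(5))*(1/3) = -2/3 + sqrt(5)/3 ≈ 0.078689)
C(c) = (-2/3 - c + sqrt(5)/3)**2 (C(c) = ((-2/3 + sqrt(5)/3) - c)**2 = (-2/3 - c + sqrt(5)/3)**2)
(160 + C(-7)) + 130 = (160 + (2 - sqrt(5) + 3*(-7))**2/9) + 130 = (160 + (2 - sqrt(5) - 21)**2/9) + 130 = (160 + (-19 - sqrt(5))**2/9) + 130 = 290 + (-19 - sqrt(5))**2/9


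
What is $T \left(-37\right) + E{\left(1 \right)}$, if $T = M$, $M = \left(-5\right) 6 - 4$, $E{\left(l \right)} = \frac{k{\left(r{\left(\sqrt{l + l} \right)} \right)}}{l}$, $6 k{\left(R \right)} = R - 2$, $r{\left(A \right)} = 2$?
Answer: $1258$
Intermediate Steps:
$k{\left(R \right)} = - \frac{1}{3} + \frac{R}{6}$ ($k{\left(R \right)} = \frac{R - 2}{6} = \frac{-2 + R}{6} = - \frac{1}{3} + \frac{R}{6}$)
$E{\left(l \right)} = 0$ ($E{\left(l \right)} = \frac{- \frac{1}{3} + \frac{1}{6} \cdot 2}{l} = \frac{- \frac{1}{3} + \frac{1}{3}}{l} = \frac{0}{l} = 0$)
$M = -34$ ($M = -30 - 4 = -34$)
$T = -34$
$T \left(-37\right) + E{\left(1 \right)} = \left(-34\right) \left(-37\right) + 0 = 1258 + 0 = 1258$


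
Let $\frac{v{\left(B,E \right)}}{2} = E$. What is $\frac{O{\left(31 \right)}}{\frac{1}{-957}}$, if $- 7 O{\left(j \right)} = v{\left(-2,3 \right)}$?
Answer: $\frac{5742}{7} \approx 820.29$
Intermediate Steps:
$v{\left(B,E \right)} = 2 E$
$O{\left(j \right)} = - \frac{6}{7}$ ($O{\left(j \right)} = - \frac{2 \cdot 3}{7} = \left(- \frac{1}{7}\right) 6 = - \frac{6}{7}$)
$\frac{O{\left(31 \right)}}{\frac{1}{-957}} = - \frac{6}{7 \frac{1}{-957}} = - \frac{6}{7 \left(- \frac{1}{957}\right)} = \left(- \frac{6}{7}\right) \left(-957\right) = \frac{5742}{7}$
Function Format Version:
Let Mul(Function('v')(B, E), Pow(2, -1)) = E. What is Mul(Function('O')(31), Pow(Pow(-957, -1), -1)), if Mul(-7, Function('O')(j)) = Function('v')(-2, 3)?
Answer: Rational(5742, 7) ≈ 820.29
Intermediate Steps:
Function('v')(B, E) = Mul(2, E)
Function('O')(j) = Rational(-6, 7) (Function('O')(j) = Mul(Rational(-1, 7), Mul(2, 3)) = Mul(Rational(-1, 7), 6) = Rational(-6, 7))
Mul(Function('O')(31), Pow(Pow(-957, -1), -1)) = Mul(Rational(-6, 7), Pow(Pow(-957, -1), -1)) = Mul(Rational(-6, 7), Pow(Rational(-1, 957), -1)) = Mul(Rational(-6, 7), -957) = Rational(5742, 7)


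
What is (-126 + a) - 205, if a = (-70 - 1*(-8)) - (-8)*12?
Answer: -297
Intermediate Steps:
a = 34 (a = (-70 + 8) - 1*(-96) = -62 + 96 = 34)
(-126 + a) - 205 = (-126 + 34) - 205 = -92 - 205 = -297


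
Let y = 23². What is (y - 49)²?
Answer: 230400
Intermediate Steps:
y = 529
(y - 49)² = (529 - 49)² = 480² = 230400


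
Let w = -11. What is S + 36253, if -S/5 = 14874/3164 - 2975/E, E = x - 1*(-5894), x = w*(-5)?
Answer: 340990830139/9411318 ≈ 36232.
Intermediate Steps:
x = 55 (x = -11*(-5) = 55)
E = 5949 (E = 55 - 1*(-5894) = 55 + 5894 = 5949)
S = -197681315/9411318 (S = -5*(14874/3164 - 2975/5949) = -5*(14874*(1/3164) - 2975*1/5949) = -5*(7437/1582 - 2975/5949) = -5*39536263/9411318 = -197681315/9411318 ≈ -21.005)
S + 36253 = -197681315/9411318 + 36253 = 340990830139/9411318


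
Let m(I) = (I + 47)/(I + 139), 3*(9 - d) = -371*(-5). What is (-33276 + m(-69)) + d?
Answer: -3557993/105 ≈ -33886.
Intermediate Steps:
d = -1828/3 (d = 9 - (-371)*(-5)/3 = 9 - ⅓*1855 = 9 - 1855/3 = -1828/3 ≈ -609.33)
m(I) = (47 + I)/(139 + I)
(-33276 + m(-69)) + d = (-33276 + (47 - 69)/(139 - 69)) - 1828/3 = (-33276 - 22/70) - 1828/3 = (-33276 + (1/70)*(-22)) - 1828/3 = (-33276 - 11/35) - 1828/3 = -1164671/35 - 1828/3 = -3557993/105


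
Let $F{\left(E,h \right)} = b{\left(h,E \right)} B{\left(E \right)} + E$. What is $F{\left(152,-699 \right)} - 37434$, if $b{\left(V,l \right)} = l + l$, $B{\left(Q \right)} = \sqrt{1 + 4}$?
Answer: $-37282 + 304 \sqrt{5} \approx -36602.0$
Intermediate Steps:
$B{\left(Q \right)} = \sqrt{5}$
$b{\left(V,l \right)} = 2 l$
$F{\left(E,h \right)} = E + 2 E \sqrt{5}$ ($F{\left(E,h \right)} = 2 E \sqrt{5} + E = E + 2 E \sqrt{5}$)
$F{\left(152,-699 \right)} - 37434 = 152 \left(1 + 2 \sqrt{5}\right) - 37434 = \left(152 + 304 \sqrt{5}\right) - 37434 = -37282 + 304 \sqrt{5}$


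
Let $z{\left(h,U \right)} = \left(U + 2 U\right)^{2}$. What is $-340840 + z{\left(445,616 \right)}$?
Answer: $3074264$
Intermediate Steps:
$z{\left(h,U \right)} = 9 U^{2}$ ($z{\left(h,U \right)} = \left(3 U\right)^{2} = 9 U^{2}$)
$-340840 + z{\left(445,616 \right)} = -340840 + 9 \cdot 616^{2} = -340840 + 9 \cdot 379456 = -340840 + 3415104 = 3074264$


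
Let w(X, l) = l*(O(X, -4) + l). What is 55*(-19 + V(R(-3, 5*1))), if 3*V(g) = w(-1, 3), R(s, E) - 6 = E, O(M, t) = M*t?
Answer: -660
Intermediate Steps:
R(s, E) = 6 + E
w(X, l) = l*(l - 4*X) (w(X, l) = l*(X*(-4) + l) = l*(-4*X + l) = l*(l - 4*X))
V(g) = 7 (V(g) = (3*(3 - 4*(-1)))/3 = (3*(3 + 4))/3 = (3*7)/3 = (1/3)*21 = 7)
55*(-19 + V(R(-3, 5*1))) = 55*(-19 + 7) = 55*(-12) = -660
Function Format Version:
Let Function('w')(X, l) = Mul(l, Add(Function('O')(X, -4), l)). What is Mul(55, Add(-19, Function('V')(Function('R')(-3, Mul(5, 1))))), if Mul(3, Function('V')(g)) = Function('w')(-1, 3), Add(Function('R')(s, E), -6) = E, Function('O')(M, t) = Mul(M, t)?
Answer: -660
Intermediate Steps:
Function('R')(s, E) = Add(6, E)
Function('w')(X, l) = Mul(l, Add(l, Mul(-4, X))) (Function('w')(X, l) = Mul(l, Add(Mul(X, -4), l)) = Mul(l, Add(Mul(-4, X), l)) = Mul(l, Add(l, Mul(-4, X))))
Function('V')(g) = 7 (Function('V')(g) = Mul(Rational(1, 3), Mul(3, Add(3, Mul(-4, -1)))) = Mul(Rational(1, 3), Mul(3, Add(3, 4))) = Mul(Rational(1, 3), Mul(3, 7)) = Mul(Rational(1, 3), 21) = 7)
Mul(55, Add(-19, Function('V')(Function('R')(-3, Mul(5, 1))))) = Mul(55, Add(-19, 7)) = Mul(55, -12) = -660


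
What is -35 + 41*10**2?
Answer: 4065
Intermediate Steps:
-35 + 41*10**2 = -35 + 41*100 = -35 + 4100 = 4065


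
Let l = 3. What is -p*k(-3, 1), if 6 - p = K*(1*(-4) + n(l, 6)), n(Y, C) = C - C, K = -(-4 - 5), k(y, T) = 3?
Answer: -126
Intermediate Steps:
K = 9 (K = -1*(-9) = 9)
n(Y, C) = 0
p = 42 (p = 6 - 9*(1*(-4) + 0) = 6 - 9*(-4 + 0) = 6 - 9*(-4) = 6 - 1*(-36) = 6 + 36 = 42)
-p*k(-3, 1) = -42*3 = -1*126 = -126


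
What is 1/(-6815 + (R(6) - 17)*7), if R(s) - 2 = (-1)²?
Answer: -1/6913 ≈ -0.00014465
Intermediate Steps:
R(s) = 3 (R(s) = 2 + (-1)² = 2 + 1 = 3)
1/(-6815 + (R(6) - 17)*7) = 1/(-6815 + (3 - 17)*7) = 1/(-6815 - 14*7) = 1/(-6815 - 98) = 1/(-6913) = -1/6913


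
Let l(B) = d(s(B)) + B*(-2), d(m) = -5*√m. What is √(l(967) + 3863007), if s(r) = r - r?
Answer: √3861073 ≈ 1965.0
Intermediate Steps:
s(r) = 0
l(B) = -2*B (l(B) = -5*√0 + B*(-2) = -5*0 - 2*B = 0 - 2*B = -2*B)
√(l(967) + 3863007) = √(-2*967 + 3863007) = √(-1934 + 3863007) = √3861073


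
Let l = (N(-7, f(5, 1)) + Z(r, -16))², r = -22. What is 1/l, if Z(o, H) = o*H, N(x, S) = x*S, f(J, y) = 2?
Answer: 1/114244 ≈ 8.7532e-6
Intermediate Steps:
N(x, S) = S*x
Z(o, H) = H*o
l = 114244 (l = (2*(-7) - 16*(-22))² = (-14 + 352)² = 338² = 114244)
1/l = 1/114244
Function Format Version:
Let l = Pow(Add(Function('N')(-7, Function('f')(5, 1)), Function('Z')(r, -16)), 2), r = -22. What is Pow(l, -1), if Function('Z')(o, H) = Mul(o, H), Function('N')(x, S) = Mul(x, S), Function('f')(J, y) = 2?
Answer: Rational(1, 114244) ≈ 8.7532e-6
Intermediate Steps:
Function('N')(x, S) = Mul(S, x)
Function('Z')(o, H) = Mul(H, o)
l = 114244 (l = Pow(Add(Mul(2, -7), Mul(-16, -22)), 2) = Pow(Add(-14, 352), 2) = Pow(338, 2) = 114244)
Pow(l, -1) = Pow(114244, -1) = Rational(1, 114244)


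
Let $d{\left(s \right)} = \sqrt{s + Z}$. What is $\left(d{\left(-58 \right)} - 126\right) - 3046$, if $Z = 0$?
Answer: $-3172 + i \sqrt{58} \approx -3172.0 + 7.6158 i$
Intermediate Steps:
$d{\left(s \right)} = \sqrt{s}$ ($d{\left(s \right)} = \sqrt{s + 0} = \sqrt{s}$)
$\left(d{\left(-58 \right)} - 126\right) - 3046 = \left(\sqrt{-58} - 126\right) - 3046 = \left(i \sqrt{58} - 126\right) - 3046 = \left(-126 + i \sqrt{58}\right) - 3046 = -3172 + i \sqrt{58}$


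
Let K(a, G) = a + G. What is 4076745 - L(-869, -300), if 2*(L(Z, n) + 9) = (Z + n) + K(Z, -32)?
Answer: 4077789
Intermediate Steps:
K(a, G) = G + a
L(Z, n) = -25 + Z + n/2 (L(Z, n) = -9 + ((Z + n) + (-32 + Z))/2 = -9 + (-32 + n + 2*Z)/2 = -9 + (-16 + Z + n/2) = -25 + Z + n/2)
4076745 - L(-869, -300) = 4076745 - (-25 - 869 + (½)*(-300)) = 4076745 - (-25 - 869 - 150) = 4076745 - 1*(-1044) = 4076745 + 1044 = 4077789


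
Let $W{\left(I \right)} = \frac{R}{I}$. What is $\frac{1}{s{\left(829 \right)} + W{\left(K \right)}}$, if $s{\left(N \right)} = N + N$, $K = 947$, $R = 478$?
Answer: $\frac{947}{1570604} \approx 0.00060295$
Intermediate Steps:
$W{\left(I \right)} = \frac{478}{I}$
$s{\left(N \right)} = 2 N$
$\frac{1}{s{\left(829 \right)} + W{\left(K \right)}} = \frac{1}{2 \cdot 829 + \frac{478}{947}} = \frac{1}{1658 + 478 \cdot \frac{1}{947}} = \frac{1}{1658 + \frac{478}{947}} = \frac{1}{\frac{1570604}{947}} = \frac{947}{1570604}$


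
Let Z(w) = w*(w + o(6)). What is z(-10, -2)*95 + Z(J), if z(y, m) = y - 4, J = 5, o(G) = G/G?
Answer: -1300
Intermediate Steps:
o(G) = 1
z(y, m) = -4 + y
Z(w) = w*(1 + w) (Z(w) = w*(w + 1) = w*(1 + w))
z(-10, -2)*95 + Z(J) = (-4 - 10)*95 + 5*(1 + 5) = -14*95 + 5*6 = -1330 + 30 = -1300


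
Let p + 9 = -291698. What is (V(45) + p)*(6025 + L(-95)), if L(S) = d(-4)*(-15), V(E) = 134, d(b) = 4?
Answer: -1739232945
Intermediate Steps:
p = -291707 (p = -9 - 291698 = -291707)
L(S) = -60 (L(S) = 4*(-15) = -60)
(V(45) + p)*(6025 + L(-95)) = (134 - 291707)*(6025 - 60) = -291573*5965 = -1739232945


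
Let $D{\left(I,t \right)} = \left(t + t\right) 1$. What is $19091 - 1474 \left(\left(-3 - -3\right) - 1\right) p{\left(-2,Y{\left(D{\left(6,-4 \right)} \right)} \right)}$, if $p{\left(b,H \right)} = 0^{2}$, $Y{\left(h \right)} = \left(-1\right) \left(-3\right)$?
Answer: $19091$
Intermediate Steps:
$D{\left(I,t \right)} = 2 t$ ($D{\left(I,t \right)} = 2 t 1 = 2 t$)
$Y{\left(h \right)} = 3$
$p{\left(b,H \right)} = 0$
$19091 - 1474 \left(\left(-3 - -3\right) - 1\right) p{\left(-2,Y{\left(D{\left(6,-4 \right)} \right)} \right)} = 19091 - 1474 \left(\left(-3 - -3\right) - 1\right) 0 = 19091 - 1474 \left(\left(-3 + 3\right) - 1\right) 0 = 19091 - 1474 \left(0 - 1\right) 0 = 19091 - 1474 \left(\left(-1\right) 0\right) = 19091 - 0 = 19091 + 0 = 19091$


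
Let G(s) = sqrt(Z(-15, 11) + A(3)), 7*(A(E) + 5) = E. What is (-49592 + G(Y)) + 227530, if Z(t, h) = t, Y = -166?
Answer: 177938 + I*sqrt(959)/7 ≈ 1.7794e+5 + 4.424*I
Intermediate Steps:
A(E) = -5 + E/7
G(s) = I*sqrt(959)/7 (G(s) = sqrt(-15 + (-5 + (1/7)*3)) = sqrt(-15 + (-5 + 3/7)) = sqrt(-15 - 32/7) = sqrt(-137/7) = I*sqrt(959)/7)
(-49592 + G(Y)) + 227530 = (-49592 + I*sqrt(959)/7) + 227530 = 177938 + I*sqrt(959)/7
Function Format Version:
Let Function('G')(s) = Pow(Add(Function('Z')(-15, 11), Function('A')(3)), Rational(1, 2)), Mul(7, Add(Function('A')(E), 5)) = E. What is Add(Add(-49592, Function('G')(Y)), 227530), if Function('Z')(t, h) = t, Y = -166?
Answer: Add(177938, Mul(Rational(1, 7), I, Pow(959, Rational(1, 2)))) ≈ Add(1.7794e+5, Mul(4.4240, I))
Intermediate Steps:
Function('A')(E) = Add(-5, Mul(Rational(1, 7), E))
Function('G')(s) = Mul(Rational(1, 7), I, Pow(959, Rational(1, 2))) (Function('G')(s) = Pow(Add(-15, Add(-5, Mul(Rational(1, 7), 3))), Rational(1, 2)) = Pow(Add(-15, Add(-5, Rational(3, 7))), Rational(1, 2)) = Pow(Add(-15, Rational(-32, 7)), Rational(1, 2)) = Pow(Rational(-137, 7), Rational(1, 2)) = Mul(Rational(1, 7), I, Pow(959, Rational(1, 2))))
Add(Add(-49592, Function('G')(Y)), 227530) = Add(Add(-49592, Mul(Rational(1, 7), I, Pow(959, Rational(1, 2)))), 227530) = Add(177938, Mul(Rational(1, 7), I, Pow(959, Rational(1, 2))))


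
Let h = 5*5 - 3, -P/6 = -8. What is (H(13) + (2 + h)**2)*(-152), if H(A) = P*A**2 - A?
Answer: -1318600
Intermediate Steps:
P = 48 (P = -6*(-8) = 48)
h = 22 (h = 25 - 3 = 22)
H(A) = -A + 48*A**2 (H(A) = 48*A**2 - A = -A + 48*A**2)
(H(13) + (2 + h)**2)*(-152) = (13*(-1 + 48*13) + (2 + 22)**2)*(-152) = (13*(-1 + 624) + 24**2)*(-152) = (13*623 + 576)*(-152) = (8099 + 576)*(-152) = 8675*(-152) = -1318600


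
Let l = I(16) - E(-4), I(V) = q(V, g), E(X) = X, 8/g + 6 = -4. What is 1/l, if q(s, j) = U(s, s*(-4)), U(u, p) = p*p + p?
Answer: 1/4036 ≈ 0.00024777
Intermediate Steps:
g = -4/5 (g = 8/(-6 - 4) = 8/(-10) = 8*(-1/10) = -4/5 ≈ -0.80000)
U(u, p) = p + p**2 (U(u, p) = p**2 + p = p + p**2)
q(s, j) = -4*s*(1 - 4*s) (q(s, j) = (s*(-4))*(1 + s*(-4)) = (-4*s)*(1 - 4*s) = -4*s*(1 - 4*s))
I(V) = 4*V*(-1 + 4*V)
l = 4036 (l = 4*16*(-1 + 4*16) - 1*(-4) = 4*16*(-1 + 64) + 4 = 4*16*63 + 4 = 4032 + 4 = 4036)
1/l = 1/4036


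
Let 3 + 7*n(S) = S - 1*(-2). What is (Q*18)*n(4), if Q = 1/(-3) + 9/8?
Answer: 171/28 ≈ 6.1071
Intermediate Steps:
Q = 19/24 (Q = 1*(-⅓) + 9*(⅛) = -⅓ + 9/8 = 19/24 ≈ 0.79167)
n(S) = -⅐ + S/7 (n(S) = -3/7 + (S - 1*(-2))/7 = -3/7 + (S + 2)/7 = -3/7 + (2 + S)/7 = -3/7 + (2/7 + S/7) = -⅐ + S/7)
(Q*18)*n(4) = ((19/24)*18)*(-⅐ + (⅐)*4) = 57*(-⅐ + 4/7)/4 = (57/4)*(3/7) = 171/28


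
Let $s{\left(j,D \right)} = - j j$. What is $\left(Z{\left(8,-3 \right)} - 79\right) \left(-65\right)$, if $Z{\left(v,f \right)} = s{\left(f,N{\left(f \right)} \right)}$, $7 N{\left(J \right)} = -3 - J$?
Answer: $5720$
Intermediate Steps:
$N{\left(J \right)} = - \frac{3}{7} - \frac{J}{7}$ ($N{\left(J \right)} = \frac{-3 - J}{7} = - \frac{3}{7} - \frac{J}{7}$)
$s{\left(j,D \right)} = - j^{2}$
$Z{\left(v,f \right)} = - f^{2}$
$\left(Z{\left(8,-3 \right)} - 79\right) \left(-65\right) = \left(- \left(-3\right)^{2} - 79\right) \left(-65\right) = \left(\left(-1\right) 9 - 79\right) \left(-65\right) = \left(-9 - 79\right) \left(-65\right) = \left(-88\right) \left(-65\right) = 5720$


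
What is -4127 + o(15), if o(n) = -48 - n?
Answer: -4190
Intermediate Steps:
-4127 + o(15) = -4127 + (-48 - 1*15) = -4127 + (-48 - 15) = -4127 - 63 = -4190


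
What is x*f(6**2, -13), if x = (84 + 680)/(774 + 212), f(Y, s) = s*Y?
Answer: -178776/493 ≈ -362.63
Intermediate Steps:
f(Y, s) = Y*s
x = 382/493 (x = 764/986 = 764*(1/986) = 382/493 ≈ 0.77485)
x*f(6**2, -13) = 382*(6**2*(-13))/493 = 382*(36*(-13))/493 = (382/493)*(-468) = -178776/493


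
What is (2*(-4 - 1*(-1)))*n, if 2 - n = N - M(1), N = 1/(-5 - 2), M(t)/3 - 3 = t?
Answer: -594/7 ≈ -84.857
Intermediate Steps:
M(t) = 9 + 3*t
N = -⅐ (N = 1/(-7) = -⅐ ≈ -0.14286)
n = 99/7 (n = 2 - (-⅐ - (9 + 3*1)) = 2 - (-⅐ - (9 + 3)) = 2 - (-⅐ - 1*12) = 2 - (-⅐ - 12) = 2 - 1*(-85/7) = 2 + 85/7 = 99/7 ≈ 14.143)
(2*(-4 - 1*(-1)))*n = (2*(-4 - 1*(-1)))*(99/7) = (2*(-4 + 1))*(99/7) = (2*(-3))*(99/7) = -6*99/7 = -594/7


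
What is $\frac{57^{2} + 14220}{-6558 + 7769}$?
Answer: $\frac{17469}{1211} \approx 14.425$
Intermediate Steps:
$\frac{57^{2} + 14220}{-6558 + 7769} = \frac{3249 + 14220}{1211} = 17469 \cdot \frac{1}{1211} = \frac{17469}{1211}$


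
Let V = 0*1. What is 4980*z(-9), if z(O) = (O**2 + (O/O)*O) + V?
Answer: 358560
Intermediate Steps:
V = 0
z(O) = O + O**2 (z(O) = (O**2 + (O/O)*O) + 0 = (O**2 + 1*O) + 0 = (O**2 + O) + 0 = (O + O**2) + 0 = O + O**2)
4980*z(-9) = 4980*(-9*(1 - 9)) = 4980*(-9*(-8)) = 4980*72 = 358560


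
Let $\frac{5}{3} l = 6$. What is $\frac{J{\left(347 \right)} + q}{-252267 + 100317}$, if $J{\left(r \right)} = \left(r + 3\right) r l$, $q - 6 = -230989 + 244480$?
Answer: $- \frac{150239}{50650} \approx -2.9662$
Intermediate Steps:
$l = \frac{18}{5}$ ($l = \frac{3}{5} \cdot 6 = \frac{18}{5} \approx 3.6$)
$q = 13497$ ($q = 6 + \left(-230989 + 244480\right) = 6 + 13491 = 13497$)
$J{\left(r \right)} = \frac{18 r \left(3 + r\right)}{5}$ ($J{\left(r \right)} = \left(r + 3\right) r \frac{18}{5} = \left(3 + r\right) \frac{18 r}{5} = \frac{18 r \left(3 + r\right)}{5}$)
$\frac{J{\left(347 \right)} + q}{-252267 + 100317} = \frac{\frac{18}{5} \cdot 347 \left(3 + 347\right) + 13497}{-252267 + 100317} = \frac{\frac{18}{5} \cdot 347 \cdot 350 + 13497}{-151950} = \left(437220 + 13497\right) \left(- \frac{1}{151950}\right) = 450717 \left(- \frac{1}{151950}\right) = - \frac{150239}{50650}$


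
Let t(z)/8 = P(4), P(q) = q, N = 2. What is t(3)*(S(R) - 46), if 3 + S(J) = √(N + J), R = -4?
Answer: -1568 + 32*I*√2 ≈ -1568.0 + 45.255*I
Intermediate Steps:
t(z) = 32 (t(z) = 8*4 = 32)
S(J) = -3 + √(2 + J)
t(3)*(S(R) - 46) = 32*((-3 + √(2 - 4)) - 46) = 32*((-3 + √(-2)) - 46) = 32*((-3 + I*√2) - 46) = 32*(-49 + I*√2) = -1568 + 32*I*√2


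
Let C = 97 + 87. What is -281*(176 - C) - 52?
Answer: 2196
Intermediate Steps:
C = 184
-281*(176 - C) - 52 = -281*(176 - 1*184) - 52 = -281*(176 - 184) - 52 = -281*(-8) - 52 = 2248 - 52 = 2196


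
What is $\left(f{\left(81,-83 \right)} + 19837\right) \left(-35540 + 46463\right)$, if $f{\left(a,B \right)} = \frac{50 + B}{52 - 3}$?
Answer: $\frac{10616937540}{49} \approx 2.1667 \cdot 10^{8}$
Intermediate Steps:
$f{\left(a,B \right)} = \frac{50}{49} + \frac{B}{49}$ ($f{\left(a,B \right)} = \frac{50 + B}{49} = \left(50 + B\right) \frac{1}{49} = \frac{50}{49} + \frac{B}{49}$)
$\left(f{\left(81,-83 \right)} + 19837\right) \left(-35540 + 46463\right) = \left(\left(\frac{50}{49} + \frac{1}{49} \left(-83\right)\right) + 19837\right) \left(-35540 + 46463\right) = \left(\left(\frac{50}{49} - \frac{83}{49}\right) + 19837\right) 10923 = \left(- \frac{33}{49} + 19837\right) 10923 = \frac{971980}{49} \cdot 10923 = \frac{10616937540}{49}$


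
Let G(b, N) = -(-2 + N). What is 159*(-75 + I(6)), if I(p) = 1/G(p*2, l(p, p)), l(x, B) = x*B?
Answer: -405609/34 ≈ -11930.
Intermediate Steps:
l(x, B) = B*x
G(b, N) = 2 - N
I(p) = 1/(2 - p²) (I(p) = 1/(2 - p*p) = 1/(2 - p²))
159*(-75 + I(6)) = 159*(-75 - 1/(-2 + 6²)) = 159*(-75 - 1/(-2 + 36)) = 159*(-75 - 1/34) = 159*(-2551/34) = -405609/34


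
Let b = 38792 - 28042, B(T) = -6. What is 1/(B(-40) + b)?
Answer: 1/10744 ≈ 9.3075e-5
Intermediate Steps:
b = 10750
1/(B(-40) + b) = 1/(-6 + 10750) = 1/10744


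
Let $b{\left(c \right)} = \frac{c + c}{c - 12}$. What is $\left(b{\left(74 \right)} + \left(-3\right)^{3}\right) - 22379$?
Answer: $- \frac{694512}{31} \approx -22404.0$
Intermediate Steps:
$b{\left(c \right)} = \frac{2 c}{-12 + c}$
$\left(b{\left(74 \right)} + \left(-3\right)^{3}\right) - 22379 = \left(2 \cdot 74 \frac{1}{-12 + 74} + \left(-3\right)^{3}\right) - 22379 = \left(2 \cdot 74 \cdot \frac{1}{62} - 27\right) - 22379 = \left(\frac{74}{31} - 27\right) - 22379 = - \frac{763}{31} - 22379 = - \frac{694512}{31}$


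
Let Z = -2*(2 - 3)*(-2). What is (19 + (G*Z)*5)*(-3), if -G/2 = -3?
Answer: 303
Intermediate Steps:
G = 6 (G = -2*(-3) = 6)
Z = -4 (Z = -2*(-1)*(-2) = 2*(-2) = -4)
(19 + (G*Z)*5)*(-3) = (19 + (6*(-4))*5)*(-3) = (19 - 24*5)*(-3) = (19 - 120)*(-3) = -101*(-3) = 303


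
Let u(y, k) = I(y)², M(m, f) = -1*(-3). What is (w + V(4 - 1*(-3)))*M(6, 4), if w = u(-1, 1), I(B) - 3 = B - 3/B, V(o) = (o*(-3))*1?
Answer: 12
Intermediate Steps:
V(o) = -3*o (V(o) = -3*o*1 = -3*o)
M(m, f) = 3
I(B) = 3 + B - 3/B (I(B) = 3 + (B - 3/B) = 3 + B - 3/B)
u(y, k) = (3 + y - 3/y)²
w = 25 (w = (-3 - (3 - 1))²/(-1)² = 1*(-3 - 1*2)² = 1*(-3 - 2)² = 1*(-5)² = 1*25 = 25)
(w + V(4 - 1*(-3)))*M(6, 4) = (25 - 3*(4 - 1*(-3)))*3 = (25 - 3*(4 + 3))*3 = (25 - 3*7)*3 = (25 - 21)*3 = 4*3 = 12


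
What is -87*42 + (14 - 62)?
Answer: -3702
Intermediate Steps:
-87*42 + (14 - 62) = -3654 - 48 = -3702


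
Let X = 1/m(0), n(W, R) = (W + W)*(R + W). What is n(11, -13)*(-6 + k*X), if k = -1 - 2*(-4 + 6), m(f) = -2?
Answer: 154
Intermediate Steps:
n(W, R) = 2*W*(R + W) (n(W, R) = (2*W)*(R + W) = 2*W*(R + W))
k = -5 (k = -1 - 2*2 = -1 - 4 = -5)
X = -½ (X = 1/(-2) = -½ ≈ -0.50000)
n(11, -13)*(-6 + k*X) = (2*11*(-13 + 11))*(-6 - 5*(-½)) = (2*11*(-2))*(-6 + 5/2) = -44*(-7/2) = 154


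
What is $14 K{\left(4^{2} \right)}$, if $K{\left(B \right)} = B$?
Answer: $224$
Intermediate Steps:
$14 K{\left(4^{2} \right)} = 14 \cdot 4^{2} = 14 \cdot 16 = 224$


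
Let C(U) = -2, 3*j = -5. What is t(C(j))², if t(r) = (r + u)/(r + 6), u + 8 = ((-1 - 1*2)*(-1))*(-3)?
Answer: 361/16 ≈ 22.563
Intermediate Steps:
j = -5/3 (j = (⅓)*(-5) = -5/3 ≈ -1.6667)
u = -17 (u = -8 + ((-1 - 1*2)*(-1))*(-3) = -8 + ((-1 - 2)*(-1))*(-3) = -8 - 3*(-1)*(-3) = -8 + 3*(-3) = -8 - 9 = -17)
t(r) = (-17 + r)/(6 + r) (t(r) = (r - 17)/(r + 6) = (-17 + r)/(6 + r))
t(C(j))² = ((-17 - 2)/(6 - 2))² = (-19/4)² = 361/16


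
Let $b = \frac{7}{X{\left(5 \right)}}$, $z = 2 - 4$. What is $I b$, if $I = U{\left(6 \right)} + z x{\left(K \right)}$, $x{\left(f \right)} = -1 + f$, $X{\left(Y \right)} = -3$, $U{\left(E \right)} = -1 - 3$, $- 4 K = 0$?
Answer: $\frac{14}{3} \approx 4.6667$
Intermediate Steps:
$K = 0$ ($K = \left(- \frac{1}{4}\right) 0 = 0$)
$U{\left(E \right)} = -4$ ($U{\left(E \right)} = -1 - 3 = -4$)
$z = -2$
$b = - \frac{7}{3}$ ($b = \frac{7}{-3} = 7 \left(- \frac{1}{3}\right) = - \frac{7}{3} \approx -2.3333$)
$I = -2$ ($I = -4 - 2 \left(-1 + 0\right) = -4 - -2 = -4 + 2 = -2$)
$I b = \left(-2\right) \left(- \frac{7}{3}\right) = \frac{14}{3}$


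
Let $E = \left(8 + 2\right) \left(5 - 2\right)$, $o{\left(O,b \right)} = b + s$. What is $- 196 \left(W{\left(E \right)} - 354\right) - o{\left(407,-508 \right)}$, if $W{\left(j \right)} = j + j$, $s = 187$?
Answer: $57945$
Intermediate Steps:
$o{\left(O,b \right)} = 187 + b$ ($o{\left(O,b \right)} = b + 187 = 187 + b$)
$E = 30$ ($E = 10 \cdot 3 = 30$)
$W{\left(j \right)} = 2 j$
$- 196 \left(W{\left(E \right)} - 354\right) - o{\left(407,-508 \right)} = - 196 \left(2 \cdot 30 - 354\right) - \left(187 - 508\right) = - 196 \left(60 - 354\right) - -321 = \left(-196\right) \left(-294\right) + 321 = 57624 + 321 = 57945$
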